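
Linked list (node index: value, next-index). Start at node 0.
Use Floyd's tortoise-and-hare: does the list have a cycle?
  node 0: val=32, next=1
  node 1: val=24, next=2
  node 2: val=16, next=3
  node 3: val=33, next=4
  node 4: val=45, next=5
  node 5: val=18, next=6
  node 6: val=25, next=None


Floyd's tortoise (slow, +1) and hare (fast, +2):
  init: slow=0, fast=0
  step 1: slow=1, fast=2
  step 2: slow=2, fast=4
  step 3: slow=3, fast=6
  step 4: fast -> None, no cycle

Cycle: no


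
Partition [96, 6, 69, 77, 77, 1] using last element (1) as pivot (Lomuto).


Pivot: 1
Place pivot at 0: [1, 6, 69, 77, 77, 96]

Partitioned: [1, 6, 69, 77, 77, 96]


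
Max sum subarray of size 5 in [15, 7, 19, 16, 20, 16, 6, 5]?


[0:5]: 77
[1:6]: 78
[2:7]: 77
[3:8]: 63

Max: 78 at [1:6]


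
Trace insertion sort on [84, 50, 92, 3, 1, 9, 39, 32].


Initial: [84, 50, 92, 3, 1, 9, 39, 32]
Insert 50: [50, 84, 92, 3, 1, 9, 39, 32]
Insert 92: [50, 84, 92, 3, 1, 9, 39, 32]
Insert 3: [3, 50, 84, 92, 1, 9, 39, 32]
Insert 1: [1, 3, 50, 84, 92, 9, 39, 32]
Insert 9: [1, 3, 9, 50, 84, 92, 39, 32]
Insert 39: [1, 3, 9, 39, 50, 84, 92, 32]
Insert 32: [1, 3, 9, 32, 39, 50, 84, 92]

Sorted: [1, 3, 9, 32, 39, 50, 84, 92]


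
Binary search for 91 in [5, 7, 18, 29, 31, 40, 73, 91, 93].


Step 1: lo=0, hi=8, mid=4, val=31
Step 2: lo=5, hi=8, mid=6, val=73
Step 3: lo=7, hi=8, mid=7, val=91

Found at index 7


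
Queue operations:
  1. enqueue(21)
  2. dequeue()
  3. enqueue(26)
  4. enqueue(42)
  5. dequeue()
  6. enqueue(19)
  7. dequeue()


enqueue(21) -> [21]
dequeue()->21, []
enqueue(26) -> [26]
enqueue(42) -> [26, 42]
dequeue()->26, [42]
enqueue(19) -> [42, 19]
dequeue()->42, [19]

Final queue: [19]


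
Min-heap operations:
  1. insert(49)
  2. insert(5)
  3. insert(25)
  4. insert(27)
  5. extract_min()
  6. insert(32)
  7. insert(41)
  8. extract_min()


insert(49) -> [49]
insert(5) -> [5, 49]
insert(25) -> [5, 49, 25]
insert(27) -> [5, 27, 25, 49]
extract_min()->5, [25, 27, 49]
insert(32) -> [25, 27, 49, 32]
insert(41) -> [25, 27, 49, 32, 41]
extract_min()->25, [27, 32, 49, 41]

Final heap: [27, 32, 49, 41]


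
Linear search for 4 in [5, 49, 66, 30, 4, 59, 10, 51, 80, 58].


i=0: 5!=4
i=1: 49!=4
i=2: 66!=4
i=3: 30!=4
i=4: 4==4 found!

Found at 4, 5 comps


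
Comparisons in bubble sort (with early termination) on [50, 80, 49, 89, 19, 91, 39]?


Algorithm: bubble sort (with early termination)
Input: [50, 80, 49, 89, 19, 91, 39]
Sorted: [19, 39, 49, 50, 80, 89, 91]

21


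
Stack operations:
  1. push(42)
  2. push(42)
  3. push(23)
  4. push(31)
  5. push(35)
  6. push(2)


push(42) -> [42]
push(42) -> [42, 42]
push(23) -> [42, 42, 23]
push(31) -> [42, 42, 23, 31]
push(35) -> [42, 42, 23, 31, 35]
push(2) -> [42, 42, 23, 31, 35, 2]

Final stack: [42, 42, 23, 31, 35, 2]


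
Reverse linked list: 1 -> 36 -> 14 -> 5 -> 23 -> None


Step 1: curr=1, set curr.next=prev(None) | reversed so far: 1
Step 2: curr=36, set curr.next=prev(1) | reversed so far: 36 -> 1
Step 3: curr=14, set curr.next=prev(36) | reversed so far: 14 -> 36 -> 1
Step 4: curr=5, set curr.next=prev(14) | reversed so far: 5 -> 14 -> 36 -> 1
Step 5: curr=23, set curr.next=prev(5) | reversed so far: 23 -> 5 -> 14 -> 36 -> 1

23 -> 5 -> 14 -> 36 -> 1 -> None


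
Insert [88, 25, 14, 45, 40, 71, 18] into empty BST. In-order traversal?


Insert 88: root
Insert 25: L from 88
Insert 14: L from 88 -> L from 25
Insert 45: L from 88 -> R from 25
Insert 40: L from 88 -> R from 25 -> L from 45
Insert 71: L from 88 -> R from 25 -> R from 45
Insert 18: L from 88 -> L from 25 -> R from 14

In-order: [14, 18, 25, 40, 45, 71, 88]


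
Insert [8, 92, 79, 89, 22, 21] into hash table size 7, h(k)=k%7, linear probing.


Insert 8: h=1 -> slot 1
Insert 92: h=1, 1 probes -> slot 2
Insert 79: h=2, 1 probes -> slot 3
Insert 89: h=5 -> slot 5
Insert 22: h=1, 3 probes -> slot 4
Insert 21: h=0 -> slot 0

Table: [21, 8, 92, 79, 22, 89, None]


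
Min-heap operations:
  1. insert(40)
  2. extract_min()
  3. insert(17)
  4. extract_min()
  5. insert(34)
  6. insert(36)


insert(40) -> [40]
extract_min()->40, []
insert(17) -> [17]
extract_min()->17, []
insert(34) -> [34]
insert(36) -> [34, 36]

Final heap: [34, 36]


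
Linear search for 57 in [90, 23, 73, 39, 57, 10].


i=0: 90!=57
i=1: 23!=57
i=2: 73!=57
i=3: 39!=57
i=4: 57==57 found!

Found at 4, 5 comps


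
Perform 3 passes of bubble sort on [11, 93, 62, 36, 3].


Initial: [11, 93, 62, 36, 3]
Pass 1: [11, 62, 36, 3, 93] (3 swaps)
Pass 2: [11, 36, 3, 62, 93] (2 swaps)
Pass 3: [11, 3, 36, 62, 93] (1 swaps)

After 3 passes: [11, 3, 36, 62, 93]


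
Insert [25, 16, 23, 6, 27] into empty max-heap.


Insert 25: [25]
Insert 16: [25, 16]
Insert 23: [25, 16, 23]
Insert 6: [25, 16, 23, 6]
Insert 27: [27, 25, 23, 6, 16]

Final heap: [27, 25, 23, 6, 16]


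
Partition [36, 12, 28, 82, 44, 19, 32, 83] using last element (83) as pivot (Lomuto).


Pivot: 83
  36 <= 83: advance i (no swap)
  12 <= 83: advance i (no swap)
  28 <= 83: advance i (no swap)
  82 <= 83: advance i (no swap)
  44 <= 83: advance i (no swap)
  19 <= 83: advance i (no swap)
  32 <= 83: advance i (no swap)
Place pivot at 7: [36, 12, 28, 82, 44, 19, 32, 83]

Partitioned: [36, 12, 28, 82, 44, 19, 32, 83]


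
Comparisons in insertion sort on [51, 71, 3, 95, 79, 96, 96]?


Algorithm: insertion sort
Input: [51, 71, 3, 95, 79, 96, 96]
Sorted: [3, 51, 71, 79, 95, 96, 96]

8


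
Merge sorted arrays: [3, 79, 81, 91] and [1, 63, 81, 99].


Take 1 from B
Take 3 from A
Take 63 from B
Take 79 from A
Take 81 from A
Take 81 from B
Take 91 from A

Merged: [1, 3, 63, 79, 81, 81, 91, 99]


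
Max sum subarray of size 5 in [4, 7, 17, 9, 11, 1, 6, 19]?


[0:5]: 48
[1:6]: 45
[2:7]: 44
[3:8]: 46

Max: 48 at [0:5]


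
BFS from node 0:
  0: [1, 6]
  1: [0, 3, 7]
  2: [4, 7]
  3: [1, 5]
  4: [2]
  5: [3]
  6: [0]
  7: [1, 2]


Visit 0, enqueue [1, 6]
Visit 1, enqueue [3, 7]
Visit 6, enqueue []
Visit 3, enqueue [5]
Visit 7, enqueue [2]
Visit 5, enqueue []
Visit 2, enqueue [4]
Visit 4, enqueue []

BFS order: [0, 1, 6, 3, 7, 5, 2, 4]


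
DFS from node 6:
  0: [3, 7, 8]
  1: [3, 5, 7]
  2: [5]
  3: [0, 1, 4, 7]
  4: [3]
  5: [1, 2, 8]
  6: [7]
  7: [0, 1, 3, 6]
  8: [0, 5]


Visit 6, push [7]
Visit 7, push [3, 1, 0]
Visit 0, push [8, 3]
Visit 3, push [4, 1]
Visit 1, push [5]
Visit 5, push [8, 2]
Visit 2, push []
Visit 8, push []
Visit 4, push []

DFS order: [6, 7, 0, 3, 1, 5, 2, 8, 4]


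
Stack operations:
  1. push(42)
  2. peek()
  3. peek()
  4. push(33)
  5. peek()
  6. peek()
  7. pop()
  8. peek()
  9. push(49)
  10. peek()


push(42) -> [42]
peek()->42
peek()->42
push(33) -> [42, 33]
peek()->33
peek()->33
pop()->33, [42]
peek()->42
push(49) -> [42, 49]
peek()->49

Final stack: [42, 49]


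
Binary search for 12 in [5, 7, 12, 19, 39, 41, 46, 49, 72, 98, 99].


Step 1: lo=0, hi=10, mid=5, val=41
Step 2: lo=0, hi=4, mid=2, val=12

Found at index 2


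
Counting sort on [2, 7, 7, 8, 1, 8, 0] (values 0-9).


Input: [2, 7, 7, 8, 1, 8, 0]
Counts: [1, 1, 1, 0, 0, 0, 0, 2, 2, 0]

Sorted: [0, 1, 2, 7, 7, 8, 8]


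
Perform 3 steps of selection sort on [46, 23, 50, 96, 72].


Initial: [46, 23, 50, 96, 72]
Step 1: min=23 at 1
  Swap: [23, 46, 50, 96, 72]
Step 2: min=46 at 1
  Swap: [23, 46, 50, 96, 72]
Step 3: min=50 at 2
  Swap: [23, 46, 50, 96, 72]

After 3 steps: [23, 46, 50, 96, 72]


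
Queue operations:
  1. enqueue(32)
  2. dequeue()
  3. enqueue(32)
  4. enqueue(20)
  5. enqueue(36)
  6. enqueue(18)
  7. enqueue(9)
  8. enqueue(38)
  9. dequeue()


enqueue(32) -> [32]
dequeue()->32, []
enqueue(32) -> [32]
enqueue(20) -> [32, 20]
enqueue(36) -> [32, 20, 36]
enqueue(18) -> [32, 20, 36, 18]
enqueue(9) -> [32, 20, 36, 18, 9]
enqueue(38) -> [32, 20, 36, 18, 9, 38]
dequeue()->32, [20, 36, 18, 9, 38]

Final queue: [20, 36, 18, 9, 38]


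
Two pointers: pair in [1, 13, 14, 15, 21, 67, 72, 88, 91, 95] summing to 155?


lo=0(1)+hi=9(95)=96
lo=1(13)+hi=9(95)=108
lo=2(14)+hi=9(95)=109
lo=3(15)+hi=9(95)=110
lo=4(21)+hi=9(95)=116
lo=5(67)+hi=9(95)=162
lo=5(67)+hi=8(91)=158
lo=5(67)+hi=7(88)=155

Yes: 67+88=155


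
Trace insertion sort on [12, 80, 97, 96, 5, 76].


Initial: [12, 80, 97, 96, 5, 76]
Insert 80: [12, 80, 97, 96, 5, 76]
Insert 97: [12, 80, 97, 96, 5, 76]
Insert 96: [12, 80, 96, 97, 5, 76]
Insert 5: [5, 12, 80, 96, 97, 76]
Insert 76: [5, 12, 76, 80, 96, 97]

Sorted: [5, 12, 76, 80, 96, 97]


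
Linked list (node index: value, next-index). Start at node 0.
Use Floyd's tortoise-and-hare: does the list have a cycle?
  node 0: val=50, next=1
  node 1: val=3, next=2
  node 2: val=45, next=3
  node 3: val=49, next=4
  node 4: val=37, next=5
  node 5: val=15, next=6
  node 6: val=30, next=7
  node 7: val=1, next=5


Floyd's tortoise (slow, +1) and hare (fast, +2):
  init: slow=0, fast=0
  step 1: slow=1, fast=2
  step 2: slow=2, fast=4
  step 3: slow=3, fast=6
  step 4: slow=4, fast=5
  step 5: slow=5, fast=7
  step 6: slow=6, fast=6
  slow == fast at node 6: cycle detected

Cycle: yes


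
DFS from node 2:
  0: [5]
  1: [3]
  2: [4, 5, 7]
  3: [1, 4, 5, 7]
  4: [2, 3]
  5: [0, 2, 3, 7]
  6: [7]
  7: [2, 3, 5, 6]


Visit 2, push [7, 5, 4]
Visit 4, push [3]
Visit 3, push [7, 5, 1]
Visit 1, push []
Visit 5, push [7, 0]
Visit 0, push []
Visit 7, push [6]
Visit 6, push []

DFS order: [2, 4, 3, 1, 5, 0, 7, 6]


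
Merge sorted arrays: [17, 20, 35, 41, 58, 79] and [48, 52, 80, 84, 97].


Take 17 from A
Take 20 from A
Take 35 from A
Take 41 from A
Take 48 from B
Take 52 from B
Take 58 from A
Take 79 from A

Merged: [17, 20, 35, 41, 48, 52, 58, 79, 80, 84, 97]


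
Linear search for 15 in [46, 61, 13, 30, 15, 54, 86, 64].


i=0: 46!=15
i=1: 61!=15
i=2: 13!=15
i=3: 30!=15
i=4: 15==15 found!

Found at 4, 5 comps


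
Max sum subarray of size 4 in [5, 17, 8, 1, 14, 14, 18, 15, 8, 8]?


[0:4]: 31
[1:5]: 40
[2:6]: 37
[3:7]: 47
[4:8]: 61
[5:9]: 55
[6:10]: 49

Max: 61 at [4:8]


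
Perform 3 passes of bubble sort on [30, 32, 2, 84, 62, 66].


Initial: [30, 32, 2, 84, 62, 66]
Pass 1: [30, 2, 32, 62, 66, 84] (3 swaps)
Pass 2: [2, 30, 32, 62, 66, 84] (1 swaps)
Pass 3: [2, 30, 32, 62, 66, 84] (0 swaps)

After 3 passes: [2, 30, 32, 62, 66, 84]


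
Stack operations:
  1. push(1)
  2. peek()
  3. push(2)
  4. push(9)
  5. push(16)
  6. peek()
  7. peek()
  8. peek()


push(1) -> [1]
peek()->1
push(2) -> [1, 2]
push(9) -> [1, 2, 9]
push(16) -> [1, 2, 9, 16]
peek()->16
peek()->16
peek()->16

Final stack: [1, 2, 9, 16]


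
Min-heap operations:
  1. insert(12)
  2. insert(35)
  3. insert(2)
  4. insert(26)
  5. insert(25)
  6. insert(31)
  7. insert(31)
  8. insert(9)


insert(12) -> [12]
insert(35) -> [12, 35]
insert(2) -> [2, 35, 12]
insert(26) -> [2, 26, 12, 35]
insert(25) -> [2, 25, 12, 35, 26]
insert(31) -> [2, 25, 12, 35, 26, 31]
insert(31) -> [2, 25, 12, 35, 26, 31, 31]
insert(9) -> [2, 9, 12, 25, 26, 31, 31, 35]

Final heap: [2, 9, 12, 25, 26, 31, 31, 35]


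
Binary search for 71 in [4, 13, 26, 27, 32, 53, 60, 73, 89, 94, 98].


Step 1: lo=0, hi=10, mid=5, val=53
Step 2: lo=6, hi=10, mid=8, val=89
Step 3: lo=6, hi=7, mid=6, val=60
Step 4: lo=7, hi=7, mid=7, val=73

Not found


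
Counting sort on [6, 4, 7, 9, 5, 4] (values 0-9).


Input: [6, 4, 7, 9, 5, 4]
Counts: [0, 0, 0, 0, 2, 1, 1, 1, 0, 1]

Sorted: [4, 4, 5, 6, 7, 9]


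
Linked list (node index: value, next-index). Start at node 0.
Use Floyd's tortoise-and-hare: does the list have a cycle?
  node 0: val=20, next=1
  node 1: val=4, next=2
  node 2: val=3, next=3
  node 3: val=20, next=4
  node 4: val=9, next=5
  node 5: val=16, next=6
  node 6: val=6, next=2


Floyd's tortoise (slow, +1) and hare (fast, +2):
  init: slow=0, fast=0
  step 1: slow=1, fast=2
  step 2: slow=2, fast=4
  step 3: slow=3, fast=6
  step 4: slow=4, fast=3
  step 5: slow=5, fast=5
  slow == fast at node 5: cycle detected

Cycle: yes


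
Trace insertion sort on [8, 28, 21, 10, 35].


Initial: [8, 28, 21, 10, 35]
Insert 28: [8, 28, 21, 10, 35]
Insert 21: [8, 21, 28, 10, 35]
Insert 10: [8, 10, 21, 28, 35]
Insert 35: [8, 10, 21, 28, 35]

Sorted: [8, 10, 21, 28, 35]


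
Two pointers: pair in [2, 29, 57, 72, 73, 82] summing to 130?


lo=0(2)+hi=5(82)=84
lo=1(29)+hi=5(82)=111
lo=2(57)+hi=5(82)=139
lo=2(57)+hi=4(73)=130

Yes: 57+73=130


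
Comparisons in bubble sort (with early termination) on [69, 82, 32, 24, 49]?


Algorithm: bubble sort (with early termination)
Input: [69, 82, 32, 24, 49]
Sorted: [24, 32, 49, 69, 82]

10


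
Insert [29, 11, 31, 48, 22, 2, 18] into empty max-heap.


Insert 29: [29]
Insert 11: [29, 11]
Insert 31: [31, 11, 29]
Insert 48: [48, 31, 29, 11]
Insert 22: [48, 31, 29, 11, 22]
Insert 2: [48, 31, 29, 11, 22, 2]
Insert 18: [48, 31, 29, 11, 22, 2, 18]

Final heap: [48, 31, 29, 11, 22, 2, 18]


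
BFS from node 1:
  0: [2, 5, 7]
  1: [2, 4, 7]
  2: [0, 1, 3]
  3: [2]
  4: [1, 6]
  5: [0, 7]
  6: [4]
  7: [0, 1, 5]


Visit 1, enqueue [2, 4, 7]
Visit 2, enqueue [0, 3]
Visit 4, enqueue [6]
Visit 7, enqueue [5]
Visit 0, enqueue []
Visit 3, enqueue []
Visit 6, enqueue []
Visit 5, enqueue []

BFS order: [1, 2, 4, 7, 0, 3, 6, 5]


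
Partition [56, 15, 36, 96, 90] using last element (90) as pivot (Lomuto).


Pivot: 90
  56 <= 90: advance i (no swap)
  15 <= 90: advance i (no swap)
  36 <= 90: advance i (no swap)
Place pivot at 3: [56, 15, 36, 90, 96]

Partitioned: [56, 15, 36, 90, 96]


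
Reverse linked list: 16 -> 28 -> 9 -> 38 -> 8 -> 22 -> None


Step 1: curr=16, set curr.next=prev(None) | reversed so far: 16
Step 2: curr=28, set curr.next=prev(16) | reversed so far: 28 -> 16
Step 3: curr=9, set curr.next=prev(28) | reversed so far: 9 -> 28 -> 16
Step 4: curr=38, set curr.next=prev(9) | reversed so far: 38 -> 9 -> 28 -> 16
Step 5: curr=8, set curr.next=prev(38) | reversed so far: 8 -> 38 -> 9 -> 28 -> 16
Step 6: curr=22, set curr.next=prev(8) | reversed so far: 22 -> 8 -> 38 -> 9 -> 28 -> 16

22 -> 8 -> 38 -> 9 -> 28 -> 16 -> None


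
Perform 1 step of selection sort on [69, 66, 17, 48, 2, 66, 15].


Initial: [69, 66, 17, 48, 2, 66, 15]
Step 1: min=2 at 4
  Swap: [2, 66, 17, 48, 69, 66, 15]

After 1 step: [2, 66, 17, 48, 69, 66, 15]


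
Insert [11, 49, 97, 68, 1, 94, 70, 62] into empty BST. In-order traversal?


Insert 11: root
Insert 49: R from 11
Insert 97: R from 11 -> R from 49
Insert 68: R from 11 -> R from 49 -> L from 97
Insert 1: L from 11
Insert 94: R from 11 -> R from 49 -> L from 97 -> R from 68
Insert 70: R from 11 -> R from 49 -> L from 97 -> R from 68 -> L from 94
Insert 62: R from 11 -> R from 49 -> L from 97 -> L from 68

In-order: [1, 11, 49, 62, 68, 70, 94, 97]


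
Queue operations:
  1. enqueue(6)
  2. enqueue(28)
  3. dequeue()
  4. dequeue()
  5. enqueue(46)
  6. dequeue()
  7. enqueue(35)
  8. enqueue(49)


enqueue(6) -> [6]
enqueue(28) -> [6, 28]
dequeue()->6, [28]
dequeue()->28, []
enqueue(46) -> [46]
dequeue()->46, []
enqueue(35) -> [35]
enqueue(49) -> [35, 49]

Final queue: [35, 49]


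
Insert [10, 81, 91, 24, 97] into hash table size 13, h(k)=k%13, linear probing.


Insert 10: h=10 -> slot 10
Insert 81: h=3 -> slot 3
Insert 91: h=0 -> slot 0
Insert 24: h=11 -> slot 11
Insert 97: h=6 -> slot 6

Table: [91, None, None, 81, None, None, 97, None, None, None, 10, 24, None]


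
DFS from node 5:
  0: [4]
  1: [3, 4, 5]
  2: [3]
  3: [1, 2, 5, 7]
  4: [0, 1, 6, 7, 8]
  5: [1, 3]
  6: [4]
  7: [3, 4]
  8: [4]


Visit 5, push [3, 1]
Visit 1, push [4, 3]
Visit 3, push [7, 2]
Visit 2, push []
Visit 7, push [4]
Visit 4, push [8, 6, 0]
Visit 0, push []
Visit 6, push []
Visit 8, push []

DFS order: [5, 1, 3, 2, 7, 4, 0, 6, 8]


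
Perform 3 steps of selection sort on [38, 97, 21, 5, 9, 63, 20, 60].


Initial: [38, 97, 21, 5, 9, 63, 20, 60]
Step 1: min=5 at 3
  Swap: [5, 97, 21, 38, 9, 63, 20, 60]
Step 2: min=9 at 4
  Swap: [5, 9, 21, 38, 97, 63, 20, 60]
Step 3: min=20 at 6
  Swap: [5, 9, 20, 38, 97, 63, 21, 60]

After 3 steps: [5, 9, 20, 38, 97, 63, 21, 60]


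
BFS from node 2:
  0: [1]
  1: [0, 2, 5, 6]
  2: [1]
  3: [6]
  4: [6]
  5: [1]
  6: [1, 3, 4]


Visit 2, enqueue [1]
Visit 1, enqueue [0, 5, 6]
Visit 0, enqueue []
Visit 5, enqueue []
Visit 6, enqueue [3, 4]
Visit 3, enqueue []
Visit 4, enqueue []

BFS order: [2, 1, 0, 5, 6, 3, 4]


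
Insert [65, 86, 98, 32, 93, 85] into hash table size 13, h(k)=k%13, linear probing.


Insert 65: h=0 -> slot 0
Insert 86: h=8 -> slot 8
Insert 98: h=7 -> slot 7
Insert 32: h=6 -> slot 6
Insert 93: h=2 -> slot 2
Insert 85: h=7, 2 probes -> slot 9

Table: [65, None, 93, None, None, None, 32, 98, 86, 85, None, None, None]


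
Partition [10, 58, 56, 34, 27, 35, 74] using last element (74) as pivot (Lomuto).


Pivot: 74
  10 <= 74: advance i (no swap)
  58 <= 74: advance i (no swap)
  56 <= 74: advance i (no swap)
  34 <= 74: advance i (no swap)
  27 <= 74: advance i (no swap)
  35 <= 74: advance i (no swap)
Place pivot at 6: [10, 58, 56, 34, 27, 35, 74]

Partitioned: [10, 58, 56, 34, 27, 35, 74]


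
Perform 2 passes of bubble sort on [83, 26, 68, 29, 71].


Initial: [83, 26, 68, 29, 71]
Pass 1: [26, 68, 29, 71, 83] (4 swaps)
Pass 2: [26, 29, 68, 71, 83] (1 swaps)

After 2 passes: [26, 29, 68, 71, 83]


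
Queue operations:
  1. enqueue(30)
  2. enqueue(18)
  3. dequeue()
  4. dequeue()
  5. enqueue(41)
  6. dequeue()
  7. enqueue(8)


enqueue(30) -> [30]
enqueue(18) -> [30, 18]
dequeue()->30, [18]
dequeue()->18, []
enqueue(41) -> [41]
dequeue()->41, []
enqueue(8) -> [8]

Final queue: [8]


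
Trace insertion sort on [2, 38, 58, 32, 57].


Initial: [2, 38, 58, 32, 57]
Insert 38: [2, 38, 58, 32, 57]
Insert 58: [2, 38, 58, 32, 57]
Insert 32: [2, 32, 38, 58, 57]
Insert 57: [2, 32, 38, 57, 58]

Sorted: [2, 32, 38, 57, 58]


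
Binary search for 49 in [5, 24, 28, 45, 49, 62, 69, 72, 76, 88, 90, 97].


Step 1: lo=0, hi=11, mid=5, val=62
Step 2: lo=0, hi=4, mid=2, val=28
Step 3: lo=3, hi=4, mid=3, val=45
Step 4: lo=4, hi=4, mid=4, val=49

Found at index 4


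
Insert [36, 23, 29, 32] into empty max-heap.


Insert 36: [36]
Insert 23: [36, 23]
Insert 29: [36, 23, 29]
Insert 32: [36, 32, 29, 23]

Final heap: [36, 32, 29, 23]


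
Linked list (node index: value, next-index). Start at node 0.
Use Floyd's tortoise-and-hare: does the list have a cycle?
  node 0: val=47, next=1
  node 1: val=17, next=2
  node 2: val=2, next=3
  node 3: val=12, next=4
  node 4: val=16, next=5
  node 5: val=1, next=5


Floyd's tortoise (slow, +1) and hare (fast, +2):
  init: slow=0, fast=0
  step 1: slow=1, fast=2
  step 2: slow=2, fast=4
  step 3: slow=3, fast=5
  step 4: slow=4, fast=5
  step 5: slow=5, fast=5
  slow == fast at node 5: cycle detected

Cycle: yes


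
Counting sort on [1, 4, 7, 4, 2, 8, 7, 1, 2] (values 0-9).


Input: [1, 4, 7, 4, 2, 8, 7, 1, 2]
Counts: [0, 2, 2, 0, 2, 0, 0, 2, 1, 0]

Sorted: [1, 1, 2, 2, 4, 4, 7, 7, 8]


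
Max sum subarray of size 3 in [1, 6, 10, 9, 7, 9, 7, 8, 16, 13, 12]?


[0:3]: 17
[1:4]: 25
[2:5]: 26
[3:6]: 25
[4:7]: 23
[5:8]: 24
[6:9]: 31
[7:10]: 37
[8:11]: 41

Max: 41 at [8:11]


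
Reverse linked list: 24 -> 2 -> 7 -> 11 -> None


Step 1: curr=24, set curr.next=prev(None) | reversed so far: 24
Step 2: curr=2, set curr.next=prev(24) | reversed so far: 2 -> 24
Step 3: curr=7, set curr.next=prev(2) | reversed so far: 7 -> 2 -> 24
Step 4: curr=11, set curr.next=prev(7) | reversed so far: 11 -> 7 -> 2 -> 24

11 -> 7 -> 2 -> 24 -> None


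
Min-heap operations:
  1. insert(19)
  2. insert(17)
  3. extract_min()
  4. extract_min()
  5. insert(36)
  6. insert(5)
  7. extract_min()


insert(19) -> [19]
insert(17) -> [17, 19]
extract_min()->17, [19]
extract_min()->19, []
insert(36) -> [36]
insert(5) -> [5, 36]
extract_min()->5, [36]

Final heap: [36]


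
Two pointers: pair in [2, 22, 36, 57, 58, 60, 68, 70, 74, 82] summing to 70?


lo=0(2)+hi=9(82)=84
lo=0(2)+hi=8(74)=76
lo=0(2)+hi=7(70)=72
lo=0(2)+hi=6(68)=70

Yes: 2+68=70


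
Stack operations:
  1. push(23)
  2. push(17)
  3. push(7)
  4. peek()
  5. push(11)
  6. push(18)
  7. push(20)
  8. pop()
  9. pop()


push(23) -> [23]
push(17) -> [23, 17]
push(7) -> [23, 17, 7]
peek()->7
push(11) -> [23, 17, 7, 11]
push(18) -> [23, 17, 7, 11, 18]
push(20) -> [23, 17, 7, 11, 18, 20]
pop()->20, [23, 17, 7, 11, 18]
pop()->18, [23, 17, 7, 11]

Final stack: [23, 17, 7, 11]


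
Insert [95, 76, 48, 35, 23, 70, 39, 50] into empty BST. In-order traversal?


Insert 95: root
Insert 76: L from 95
Insert 48: L from 95 -> L from 76
Insert 35: L from 95 -> L from 76 -> L from 48
Insert 23: L from 95 -> L from 76 -> L from 48 -> L from 35
Insert 70: L from 95 -> L from 76 -> R from 48
Insert 39: L from 95 -> L from 76 -> L from 48 -> R from 35
Insert 50: L from 95 -> L from 76 -> R from 48 -> L from 70

In-order: [23, 35, 39, 48, 50, 70, 76, 95]


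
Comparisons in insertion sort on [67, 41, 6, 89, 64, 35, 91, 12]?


Algorithm: insertion sort
Input: [67, 41, 6, 89, 64, 35, 91, 12]
Sorted: [6, 12, 35, 41, 64, 67, 89, 91]

20


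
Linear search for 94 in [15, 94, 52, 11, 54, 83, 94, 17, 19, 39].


i=0: 15!=94
i=1: 94==94 found!

Found at 1, 2 comps


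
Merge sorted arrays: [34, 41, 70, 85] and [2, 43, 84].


Take 2 from B
Take 34 from A
Take 41 from A
Take 43 from B
Take 70 from A
Take 84 from B

Merged: [2, 34, 41, 43, 70, 84, 85]


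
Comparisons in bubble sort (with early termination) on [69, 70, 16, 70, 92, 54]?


Algorithm: bubble sort (with early termination)
Input: [69, 70, 16, 70, 92, 54]
Sorted: [16, 54, 69, 70, 70, 92]

15


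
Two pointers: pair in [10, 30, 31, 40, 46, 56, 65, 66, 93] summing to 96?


lo=0(10)+hi=8(93)=103
lo=0(10)+hi=7(66)=76
lo=1(30)+hi=7(66)=96

Yes: 30+66=96


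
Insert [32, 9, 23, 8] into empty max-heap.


Insert 32: [32]
Insert 9: [32, 9]
Insert 23: [32, 9, 23]
Insert 8: [32, 9, 23, 8]

Final heap: [32, 9, 23, 8]


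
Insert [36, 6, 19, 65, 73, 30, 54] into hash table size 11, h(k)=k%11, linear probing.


Insert 36: h=3 -> slot 3
Insert 6: h=6 -> slot 6
Insert 19: h=8 -> slot 8
Insert 65: h=10 -> slot 10
Insert 73: h=7 -> slot 7
Insert 30: h=8, 1 probes -> slot 9
Insert 54: h=10, 1 probes -> slot 0

Table: [54, None, None, 36, None, None, 6, 73, 19, 30, 65]


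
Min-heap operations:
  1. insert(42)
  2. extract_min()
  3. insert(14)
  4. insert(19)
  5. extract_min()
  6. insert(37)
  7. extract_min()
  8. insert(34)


insert(42) -> [42]
extract_min()->42, []
insert(14) -> [14]
insert(19) -> [14, 19]
extract_min()->14, [19]
insert(37) -> [19, 37]
extract_min()->19, [37]
insert(34) -> [34, 37]

Final heap: [34, 37]


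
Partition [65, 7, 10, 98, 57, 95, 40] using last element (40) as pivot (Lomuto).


Pivot: 40
  7 <= 40: swap -> [7, 65, 10, 98, 57, 95, 40]
  10 <= 40: swap -> [7, 10, 65, 98, 57, 95, 40]
Place pivot at 2: [7, 10, 40, 98, 57, 95, 65]

Partitioned: [7, 10, 40, 98, 57, 95, 65]


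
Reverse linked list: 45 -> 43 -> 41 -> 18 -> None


Step 1: curr=45, set curr.next=prev(None) | reversed so far: 45
Step 2: curr=43, set curr.next=prev(45) | reversed so far: 43 -> 45
Step 3: curr=41, set curr.next=prev(43) | reversed so far: 41 -> 43 -> 45
Step 4: curr=18, set curr.next=prev(41) | reversed so far: 18 -> 41 -> 43 -> 45

18 -> 41 -> 43 -> 45 -> None


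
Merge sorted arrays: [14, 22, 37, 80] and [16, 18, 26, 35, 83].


Take 14 from A
Take 16 from B
Take 18 from B
Take 22 from A
Take 26 from B
Take 35 from B
Take 37 from A
Take 80 from A

Merged: [14, 16, 18, 22, 26, 35, 37, 80, 83]


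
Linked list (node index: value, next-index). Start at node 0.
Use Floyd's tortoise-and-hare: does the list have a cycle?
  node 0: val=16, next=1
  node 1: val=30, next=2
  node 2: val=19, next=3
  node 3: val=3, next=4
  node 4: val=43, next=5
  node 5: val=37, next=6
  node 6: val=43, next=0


Floyd's tortoise (slow, +1) and hare (fast, +2):
  init: slow=0, fast=0
  step 1: slow=1, fast=2
  step 2: slow=2, fast=4
  step 3: slow=3, fast=6
  step 4: slow=4, fast=1
  step 5: slow=5, fast=3
  step 6: slow=6, fast=5
  step 7: slow=0, fast=0
  slow == fast at node 0: cycle detected

Cycle: yes


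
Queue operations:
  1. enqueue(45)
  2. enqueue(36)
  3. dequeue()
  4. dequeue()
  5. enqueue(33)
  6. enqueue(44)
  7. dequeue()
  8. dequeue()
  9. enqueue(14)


enqueue(45) -> [45]
enqueue(36) -> [45, 36]
dequeue()->45, [36]
dequeue()->36, []
enqueue(33) -> [33]
enqueue(44) -> [33, 44]
dequeue()->33, [44]
dequeue()->44, []
enqueue(14) -> [14]

Final queue: [14]


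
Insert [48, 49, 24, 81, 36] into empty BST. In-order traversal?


Insert 48: root
Insert 49: R from 48
Insert 24: L from 48
Insert 81: R from 48 -> R from 49
Insert 36: L from 48 -> R from 24

In-order: [24, 36, 48, 49, 81]


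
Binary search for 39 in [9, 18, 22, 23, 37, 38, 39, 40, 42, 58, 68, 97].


Step 1: lo=0, hi=11, mid=5, val=38
Step 2: lo=6, hi=11, mid=8, val=42
Step 3: lo=6, hi=7, mid=6, val=39

Found at index 6


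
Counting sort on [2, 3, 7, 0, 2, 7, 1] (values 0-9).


Input: [2, 3, 7, 0, 2, 7, 1]
Counts: [1, 1, 2, 1, 0, 0, 0, 2, 0, 0]

Sorted: [0, 1, 2, 2, 3, 7, 7]


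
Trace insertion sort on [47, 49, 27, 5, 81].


Initial: [47, 49, 27, 5, 81]
Insert 49: [47, 49, 27, 5, 81]
Insert 27: [27, 47, 49, 5, 81]
Insert 5: [5, 27, 47, 49, 81]
Insert 81: [5, 27, 47, 49, 81]

Sorted: [5, 27, 47, 49, 81]


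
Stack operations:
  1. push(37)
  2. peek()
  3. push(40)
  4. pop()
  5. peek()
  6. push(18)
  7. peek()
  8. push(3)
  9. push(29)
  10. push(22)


push(37) -> [37]
peek()->37
push(40) -> [37, 40]
pop()->40, [37]
peek()->37
push(18) -> [37, 18]
peek()->18
push(3) -> [37, 18, 3]
push(29) -> [37, 18, 3, 29]
push(22) -> [37, 18, 3, 29, 22]

Final stack: [37, 18, 3, 29, 22]


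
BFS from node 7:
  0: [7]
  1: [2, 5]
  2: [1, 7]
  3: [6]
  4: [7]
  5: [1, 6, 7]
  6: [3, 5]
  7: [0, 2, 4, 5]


Visit 7, enqueue [0, 2, 4, 5]
Visit 0, enqueue []
Visit 2, enqueue [1]
Visit 4, enqueue []
Visit 5, enqueue [6]
Visit 1, enqueue []
Visit 6, enqueue [3]
Visit 3, enqueue []

BFS order: [7, 0, 2, 4, 5, 1, 6, 3]


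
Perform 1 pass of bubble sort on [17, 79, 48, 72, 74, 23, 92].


Initial: [17, 79, 48, 72, 74, 23, 92]
Pass 1: [17, 48, 72, 74, 23, 79, 92] (4 swaps)

After 1 pass: [17, 48, 72, 74, 23, 79, 92]


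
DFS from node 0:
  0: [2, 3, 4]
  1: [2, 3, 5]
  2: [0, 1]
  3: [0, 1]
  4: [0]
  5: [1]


Visit 0, push [4, 3, 2]
Visit 2, push [1]
Visit 1, push [5, 3]
Visit 3, push []
Visit 5, push []
Visit 4, push []

DFS order: [0, 2, 1, 3, 5, 4]


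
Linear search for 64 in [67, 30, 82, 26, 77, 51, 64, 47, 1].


i=0: 67!=64
i=1: 30!=64
i=2: 82!=64
i=3: 26!=64
i=4: 77!=64
i=5: 51!=64
i=6: 64==64 found!

Found at 6, 7 comps


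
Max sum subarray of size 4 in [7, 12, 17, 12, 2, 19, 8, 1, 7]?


[0:4]: 48
[1:5]: 43
[2:6]: 50
[3:7]: 41
[4:8]: 30
[5:9]: 35

Max: 50 at [2:6]


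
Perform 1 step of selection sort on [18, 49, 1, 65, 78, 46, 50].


Initial: [18, 49, 1, 65, 78, 46, 50]
Step 1: min=1 at 2
  Swap: [1, 49, 18, 65, 78, 46, 50]

After 1 step: [1, 49, 18, 65, 78, 46, 50]


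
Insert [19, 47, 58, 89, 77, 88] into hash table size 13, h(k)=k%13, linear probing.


Insert 19: h=6 -> slot 6
Insert 47: h=8 -> slot 8
Insert 58: h=6, 1 probes -> slot 7
Insert 89: h=11 -> slot 11
Insert 77: h=12 -> slot 12
Insert 88: h=10 -> slot 10

Table: [None, None, None, None, None, None, 19, 58, 47, None, 88, 89, 77]


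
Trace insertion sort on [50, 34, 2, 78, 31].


Initial: [50, 34, 2, 78, 31]
Insert 34: [34, 50, 2, 78, 31]
Insert 2: [2, 34, 50, 78, 31]
Insert 78: [2, 34, 50, 78, 31]
Insert 31: [2, 31, 34, 50, 78]

Sorted: [2, 31, 34, 50, 78]


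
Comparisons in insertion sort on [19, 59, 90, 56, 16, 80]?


Algorithm: insertion sort
Input: [19, 59, 90, 56, 16, 80]
Sorted: [16, 19, 56, 59, 80, 90]

11


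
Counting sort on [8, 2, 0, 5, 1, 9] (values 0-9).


Input: [8, 2, 0, 5, 1, 9]
Counts: [1, 1, 1, 0, 0, 1, 0, 0, 1, 1]

Sorted: [0, 1, 2, 5, 8, 9]


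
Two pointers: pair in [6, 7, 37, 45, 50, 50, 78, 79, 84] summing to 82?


lo=0(6)+hi=8(84)=90
lo=0(6)+hi=7(79)=85
lo=0(6)+hi=6(78)=84
lo=0(6)+hi=5(50)=56
lo=1(7)+hi=5(50)=57
lo=2(37)+hi=5(50)=87
lo=2(37)+hi=4(50)=87
lo=2(37)+hi=3(45)=82

Yes: 37+45=82


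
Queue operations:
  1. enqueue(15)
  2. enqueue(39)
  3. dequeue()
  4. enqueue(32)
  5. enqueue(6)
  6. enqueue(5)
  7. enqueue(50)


enqueue(15) -> [15]
enqueue(39) -> [15, 39]
dequeue()->15, [39]
enqueue(32) -> [39, 32]
enqueue(6) -> [39, 32, 6]
enqueue(5) -> [39, 32, 6, 5]
enqueue(50) -> [39, 32, 6, 5, 50]

Final queue: [39, 32, 6, 5, 50]


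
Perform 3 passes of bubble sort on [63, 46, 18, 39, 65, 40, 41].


Initial: [63, 46, 18, 39, 65, 40, 41]
Pass 1: [46, 18, 39, 63, 40, 41, 65] (5 swaps)
Pass 2: [18, 39, 46, 40, 41, 63, 65] (4 swaps)
Pass 3: [18, 39, 40, 41, 46, 63, 65] (2 swaps)

After 3 passes: [18, 39, 40, 41, 46, 63, 65]


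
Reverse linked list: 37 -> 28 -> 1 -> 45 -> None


Step 1: curr=37, set curr.next=prev(None) | reversed so far: 37
Step 2: curr=28, set curr.next=prev(37) | reversed so far: 28 -> 37
Step 3: curr=1, set curr.next=prev(28) | reversed so far: 1 -> 28 -> 37
Step 4: curr=45, set curr.next=prev(1) | reversed so far: 45 -> 1 -> 28 -> 37

45 -> 1 -> 28 -> 37 -> None


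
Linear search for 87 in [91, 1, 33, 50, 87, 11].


i=0: 91!=87
i=1: 1!=87
i=2: 33!=87
i=3: 50!=87
i=4: 87==87 found!

Found at 4, 5 comps


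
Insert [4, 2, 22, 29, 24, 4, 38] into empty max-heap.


Insert 4: [4]
Insert 2: [4, 2]
Insert 22: [22, 2, 4]
Insert 29: [29, 22, 4, 2]
Insert 24: [29, 24, 4, 2, 22]
Insert 4: [29, 24, 4, 2, 22, 4]
Insert 38: [38, 24, 29, 2, 22, 4, 4]

Final heap: [38, 24, 29, 2, 22, 4, 4]


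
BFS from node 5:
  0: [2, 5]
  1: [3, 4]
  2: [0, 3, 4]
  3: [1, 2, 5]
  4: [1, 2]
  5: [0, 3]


Visit 5, enqueue [0, 3]
Visit 0, enqueue [2]
Visit 3, enqueue [1]
Visit 2, enqueue [4]
Visit 1, enqueue []
Visit 4, enqueue []

BFS order: [5, 0, 3, 2, 1, 4]


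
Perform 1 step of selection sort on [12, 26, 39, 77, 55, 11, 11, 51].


Initial: [12, 26, 39, 77, 55, 11, 11, 51]
Step 1: min=11 at 5
  Swap: [11, 26, 39, 77, 55, 12, 11, 51]

After 1 step: [11, 26, 39, 77, 55, 12, 11, 51]


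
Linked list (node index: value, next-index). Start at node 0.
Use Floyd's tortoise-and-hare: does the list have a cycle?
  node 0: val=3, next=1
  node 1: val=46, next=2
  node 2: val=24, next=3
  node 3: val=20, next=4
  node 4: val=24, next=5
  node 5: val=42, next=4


Floyd's tortoise (slow, +1) and hare (fast, +2):
  init: slow=0, fast=0
  step 1: slow=1, fast=2
  step 2: slow=2, fast=4
  step 3: slow=3, fast=4
  step 4: slow=4, fast=4
  slow == fast at node 4: cycle detected

Cycle: yes


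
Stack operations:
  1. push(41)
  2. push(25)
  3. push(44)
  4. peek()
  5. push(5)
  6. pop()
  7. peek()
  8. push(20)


push(41) -> [41]
push(25) -> [41, 25]
push(44) -> [41, 25, 44]
peek()->44
push(5) -> [41, 25, 44, 5]
pop()->5, [41, 25, 44]
peek()->44
push(20) -> [41, 25, 44, 20]

Final stack: [41, 25, 44, 20]


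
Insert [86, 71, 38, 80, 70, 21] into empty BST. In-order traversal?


Insert 86: root
Insert 71: L from 86
Insert 38: L from 86 -> L from 71
Insert 80: L from 86 -> R from 71
Insert 70: L from 86 -> L from 71 -> R from 38
Insert 21: L from 86 -> L from 71 -> L from 38

In-order: [21, 38, 70, 71, 80, 86]


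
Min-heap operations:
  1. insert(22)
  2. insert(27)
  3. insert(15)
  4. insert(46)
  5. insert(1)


insert(22) -> [22]
insert(27) -> [22, 27]
insert(15) -> [15, 27, 22]
insert(46) -> [15, 27, 22, 46]
insert(1) -> [1, 15, 22, 46, 27]

Final heap: [1, 15, 22, 46, 27]


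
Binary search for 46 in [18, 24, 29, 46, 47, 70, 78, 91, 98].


Step 1: lo=0, hi=8, mid=4, val=47
Step 2: lo=0, hi=3, mid=1, val=24
Step 3: lo=2, hi=3, mid=2, val=29
Step 4: lo=3, hi=3, mid=3, val=46

Found at index 3


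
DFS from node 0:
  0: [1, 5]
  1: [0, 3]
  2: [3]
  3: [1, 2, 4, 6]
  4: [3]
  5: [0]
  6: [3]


Visit 0, push [5, 1]
Visit 1, push [3]
Visit 3, push [6, 4, 2]
Visit 2, push []
Visit 4, push []
Visit 6, push []
Visit 5, push []

DFS order: [0, 1, 3, 2, 4, 6, 5]


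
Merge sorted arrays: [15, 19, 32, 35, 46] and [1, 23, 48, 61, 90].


Take 1 from B
Take 15 from A
Take 19 from A
Take 23 from B
Take 32 from A
Take 35 from A
Take 46 from A

Merged: [1, 15, 19, 23, 32, 35, 46, 48, 61, 90]


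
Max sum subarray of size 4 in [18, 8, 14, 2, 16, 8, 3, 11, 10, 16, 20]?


[0:4]: 42
[1:5]: 40
[2:6]: 40
[3:7]: 29
[4:8]: 38
[5:9]: 32
[6:10]: 40
[7:11]: 57

Max: 57 at [7:11]


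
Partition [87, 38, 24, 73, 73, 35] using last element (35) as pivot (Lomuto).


Pivot: 35
  24 <= 35: swap -> [24, 38, 87, 73, 73, 35]
Place pivot at 1: [24, 35, 87, 73, 73, 38]

Partitioned: [24, 35, 87, 73, 73, 38]


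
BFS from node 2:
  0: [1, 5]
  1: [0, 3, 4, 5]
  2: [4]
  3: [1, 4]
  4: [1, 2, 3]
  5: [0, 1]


Visit 2, enqueue [4]
Visit 4, enqueue [1, 3]
Visit 1, enqueue [0, 5]
Visit 3, enqueue []
Visit 0, enqueue []
Visit 5, enqueue []

BFS order: [2, 4, 1, 3, 0, 5]


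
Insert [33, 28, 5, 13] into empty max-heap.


Insert 33: [33]
Insert 28: [33, 28]
Insert 5: [33, 28, 5]
Insert 13: [33, 28, 5, 13]

Final heap: [33, 28, 5, 13]


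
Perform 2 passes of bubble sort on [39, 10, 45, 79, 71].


Initial: [39, 10, 45, 79, 71]
Pass 1: [10, 39, 45, 71, 79] (2 swaps)
Pass 2: [10, 39, 45, 71, 79] (0 swaps)

After 2 passes: [10, 39, 45, 71, 79]


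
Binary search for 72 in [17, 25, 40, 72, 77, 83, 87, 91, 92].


Step 1: lo=0, hi=8, mid=4, val=77
Step 2: lo=0, hi=3, mid=1, val=25
Step 3: lo=2, hi=3, mid=2, val=40
Step 4: lo=3, hi=3, mid=3, val=72

Found at index 3


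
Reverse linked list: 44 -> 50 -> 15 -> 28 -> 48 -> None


Step 1: curr=44, set curr.next=prev(None) | reversed so far: 44
Step 2: curr=50, set curr.next=prev(44) | reversed so far: 50 -> 44
Step 3: curr=15, set curr.next=prev(50) | reversed so far: 15 -> 50 -> 44
Step 4: curr=28, set curr.next=prev(15) | reversed so far: 28 -> 15 -> 50 -> 44
Step 5: curr=48, set curr.next=prev(28) | reversed so far: 48 -> 28 -> 15 -> 50 -> 44

48 -> 28 -> 15 -> 50 -> 44 -> None


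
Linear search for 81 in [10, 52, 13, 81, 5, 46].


i=0: 10!=81
i=1: 52!=81
i=2: 13!=81
i=3: 81==81 found!

Found at 3, 4 comps


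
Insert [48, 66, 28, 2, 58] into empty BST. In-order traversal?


Insert 48: root
Insert 66: R from 48
Insert 28: L from 48
Insert 2: L from 48 -> L from 28
Insert 58: R from 48 -> L from 66

In-order: [2, 28, 48, 58, 66]


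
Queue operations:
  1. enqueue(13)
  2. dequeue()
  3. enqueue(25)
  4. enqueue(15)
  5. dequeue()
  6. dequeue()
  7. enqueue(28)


enqueue(13) -> [13]
dequeue()->13, []
enqueue(25) -> [25]
enqueue(15) -> [25, 15]
dequeue()->25, [15]
dequeue()->15, []
enqueue(28) -> [28]

Final queue: [28]


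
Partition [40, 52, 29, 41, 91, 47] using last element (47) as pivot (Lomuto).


Pivot: 47
  40 <= 47: advance i (no swap)
  29 <= 47: swap -> [40, 29, 52, 41, 91, 47]
  41 <= 47: swap -> [40, 29, 41, 52, 91, 47]
Place pivot at 3: [40, 29, 41, 47, 91, 52]

Partitioned: [40, 29, 41, 47, 91, 52]


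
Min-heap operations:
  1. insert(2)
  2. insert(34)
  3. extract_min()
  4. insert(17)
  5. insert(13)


insert(2) -> [2]
insert(34) -> [2, 34]
extract_min()->2, [34]
insert(17) -> [17, 34]
insert(13) -> [13, 34, 17]

Final heap: [13, 34, 17]


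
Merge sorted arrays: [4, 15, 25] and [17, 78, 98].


Take 4 from A
Take 15 from A
Take 17 from B
Take 25 from A

Merged: [4, 15, 17, 25, 78, 98]


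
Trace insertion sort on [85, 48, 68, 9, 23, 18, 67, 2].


Initial: [85, 48, 68, 9, 23, 18, 67, 2]
Insert 48: [48, 85, 68, 9, 23, 18, 67, 2]
Insert 68: [48, 68, 85, 9, 23, 18, 67, 2]
Insert 9: [9, 48, 68, 85, 23, 18, 67, 2]
Insert 23: [9, 23, 48, 68, 85, 18, 67, 2]
Insert 18: [9, 18, 23, 48, 68, 85, 67, 2]
Insert 67: [9, 18, 23, 48, 67, 68, 85, 2]
Insert 2: [2, 9, 18, 23, 48, 67, 68, 85]

Sorted: [2, 9, 18, 23, 48, 67, 68, 85]


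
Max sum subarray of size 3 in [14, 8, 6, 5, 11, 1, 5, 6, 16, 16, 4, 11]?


[0:3]: 28
[1:4]: 19
[2:5]: 22
[3:6]: 17
[4:7]: 17
[5:8]: 12
[6:9]: 27
[7:10]: 38
[8:11]: 36
[9:12]: 31

Max: 38 at [7:10]


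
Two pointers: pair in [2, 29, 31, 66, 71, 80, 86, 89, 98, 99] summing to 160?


lo=0(2)+hi=9(99)=101
lo=1(29)+hi=9(99)=128
lo=2(31)+hi=9(99)=130
lo=3(66)+hi=9(99)=165
lo=3(66)+hi=8(98)=164
lo=3(66)+hi=7(89)=155
lo=4(71)+hi=7(89)=160

Yes: 71+89=160


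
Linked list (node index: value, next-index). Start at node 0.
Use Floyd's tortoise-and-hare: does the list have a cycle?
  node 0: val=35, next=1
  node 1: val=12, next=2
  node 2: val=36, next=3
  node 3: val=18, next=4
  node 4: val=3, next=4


Floyd's tortoise (slow, +1) and hare (fast, +2):
  init: slow=0, fast=0
  step 1: slow=1, fast=2
  step 2: slow=2, fast=4
  step 3: slow=3, fast=4
  step 4: slow=4, fast=4
  slow == fast at node 4: cycle detected

Cycle: yes


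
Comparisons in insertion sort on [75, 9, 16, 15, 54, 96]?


Algorithm: insertion sort
Input: [75, 9, 16, 15, 54, 96]
Sorted: [9, 15, 16, 54, 75, 96]

9


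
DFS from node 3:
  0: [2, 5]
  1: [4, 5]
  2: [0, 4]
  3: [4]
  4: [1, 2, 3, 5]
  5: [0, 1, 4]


Visit 3, push [4]
Visit 4, push [5, 2, 1]
Visit 1, push [5]
Visit 5, push [0]
Visit 0, push [2]
Visit 2, push []

DFS order: [3, 4, 1, 5, 0, 2]


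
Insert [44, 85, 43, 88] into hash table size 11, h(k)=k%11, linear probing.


Insert 44: h=0 -> slot 0
Insert 85: h=8 -> slot 8
Insert 43: h=10 -> slot 10
Insert 88: h=0, 1 probes -> slot 1

Table: [44, 88, None, None, None, None, None, None, 85, None, 43]


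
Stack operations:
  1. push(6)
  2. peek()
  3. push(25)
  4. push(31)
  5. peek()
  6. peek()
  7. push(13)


push(6) -> [6]
peek()->6
push(25) -> [6, 25]
push(31) -> [6, 25, 31]
peek()->31
peek()->31
push(13) -> [6, 25, 31, 13]

Final stack: [6, 25, 31, 13]


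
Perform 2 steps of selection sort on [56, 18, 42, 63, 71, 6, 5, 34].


Initial: [56, 18, 42, 63, 71, 6, 5, 34]
Step 1: min=5 at 6
  Swap: [5, 18, 42, 63, 71, 6, 56, 34]
Step 2: min=6 at 5
  Swap: [5, 6, 42, 63, 71, 18, 56, 34]

After 2 steps: [5, 6, 42, 63, 71, 18, 56, 34]


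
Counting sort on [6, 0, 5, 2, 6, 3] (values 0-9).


Input: [6, 0, 5, 2, 6, 3]
Counts: [1, 0, 1, 1, 0, 1, 2, 0, 0, 0]

Sorted: [0, 2, 3, 5, 6, 6]


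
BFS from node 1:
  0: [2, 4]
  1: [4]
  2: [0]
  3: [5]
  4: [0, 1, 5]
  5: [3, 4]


Visit 1, enqueue [4]
Visit 4, enqueue [0, 5]
Visit 0, enqueue [2]
Visit 5, enqueue [3]
Visit 2, enqueue []
Visit 3, enqueue []

BFS order: [1, 4, 0, 5, 2, 3]


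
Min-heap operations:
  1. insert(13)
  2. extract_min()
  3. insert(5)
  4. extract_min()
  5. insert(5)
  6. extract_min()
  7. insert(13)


insert(13) -> [13]
extract_min()->13, []
insert(5) -> [5]
extract_min()->5, []
insert(5) -> [5]
extract_min()->5, []
insert(13) -> [13]

Final heap: [13]


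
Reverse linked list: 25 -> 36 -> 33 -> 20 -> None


Step 1: curr=25, set curr.next=prev(None) | reversed so far: 25
Step 2: curr=36, set curr.next=prev(25) | reversed so far: 36 -> 25
Step 3: curr=33, set curr.next=prev(36) | reversed so far: 33 -> 36 -> 25
Step 4: curr=20, set curr.next=prev(33) | reversed so far: 20 -> 33 -> 36 -> 25

20 -> 33 -> 36 -> 25 -> None


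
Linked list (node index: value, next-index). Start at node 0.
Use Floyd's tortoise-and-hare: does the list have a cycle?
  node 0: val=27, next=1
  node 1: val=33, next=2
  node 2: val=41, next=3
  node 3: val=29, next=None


Floyd's tortoise (slow, +1) and hare (fast, +2):
  init: slow=0, fast=0
  step 1: slow=1, fast=2
  step 2: fast 2->3->None, no cycle

Cycle: no


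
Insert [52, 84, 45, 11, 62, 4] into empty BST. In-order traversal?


Insert 52: root
Insert 84: R from 52
Insert 45: L from 52
Insert 11: L from 52 -> L from 45
Insert 62: R from 52 -> L from 84
Insert 4: L from 52 -> L from 45 -> L from 11

In-order: [4, 11, 45, 52, 62, 84]
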